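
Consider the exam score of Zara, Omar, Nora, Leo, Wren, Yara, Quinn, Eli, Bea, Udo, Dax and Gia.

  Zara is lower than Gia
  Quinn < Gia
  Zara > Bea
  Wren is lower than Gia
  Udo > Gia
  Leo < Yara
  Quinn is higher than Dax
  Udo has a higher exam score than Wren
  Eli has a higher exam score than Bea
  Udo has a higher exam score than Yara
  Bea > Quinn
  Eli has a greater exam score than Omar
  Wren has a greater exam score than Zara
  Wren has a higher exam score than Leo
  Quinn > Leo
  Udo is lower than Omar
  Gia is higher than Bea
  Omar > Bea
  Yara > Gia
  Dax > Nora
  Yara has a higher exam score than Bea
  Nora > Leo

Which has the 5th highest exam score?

Gia

Chaining the given pairs: Leo < Nora < Dax < Quinn < Bea < Zara < Wren < Gia < Yara < Udo < Omar < Eli.
The 5th largest is Gia.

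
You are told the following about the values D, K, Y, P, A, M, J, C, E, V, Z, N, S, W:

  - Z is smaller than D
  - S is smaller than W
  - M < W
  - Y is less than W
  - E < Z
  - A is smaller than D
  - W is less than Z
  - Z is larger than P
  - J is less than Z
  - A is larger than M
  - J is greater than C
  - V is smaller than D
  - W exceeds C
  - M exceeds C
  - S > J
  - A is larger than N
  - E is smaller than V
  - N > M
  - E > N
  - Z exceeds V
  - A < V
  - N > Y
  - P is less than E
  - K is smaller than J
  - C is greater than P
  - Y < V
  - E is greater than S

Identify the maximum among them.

D

Chaining downward from D: directly below it, A, V, Z; then P, Y, M, N, J, E, W; then K, C, S.
That covers every other element, and nothing is given above D, so D is the maximum.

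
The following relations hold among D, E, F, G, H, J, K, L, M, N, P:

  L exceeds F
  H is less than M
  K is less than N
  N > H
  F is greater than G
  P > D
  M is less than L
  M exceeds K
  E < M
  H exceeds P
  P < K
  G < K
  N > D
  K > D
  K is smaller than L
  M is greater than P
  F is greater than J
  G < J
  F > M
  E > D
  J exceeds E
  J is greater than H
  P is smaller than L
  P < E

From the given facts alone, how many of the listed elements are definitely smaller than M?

6

From M the given relations immediately reach P, K, H, E.
From those, D, G — 6 in total.
No other element is forced below M by the given relations, so the count is 6.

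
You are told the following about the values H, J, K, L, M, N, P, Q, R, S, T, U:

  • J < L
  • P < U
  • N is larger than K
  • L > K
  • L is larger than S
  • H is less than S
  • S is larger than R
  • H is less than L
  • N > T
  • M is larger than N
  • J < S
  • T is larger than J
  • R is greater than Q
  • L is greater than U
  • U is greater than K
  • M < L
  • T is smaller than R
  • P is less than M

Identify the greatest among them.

L

J is not greatest since J < T; T is not greatest since T < R; Q is not greatest since Q < R; K is not greatest since K < N; P is not greatest since P < U; U is not greatest since U < L; N is not greatest since N < M; R is not greatest since R < S; M is not greatest since M < L; H is not greatest since H < S; S is not greatest since S < L.
Only L has nothing above it, so L is the greatest.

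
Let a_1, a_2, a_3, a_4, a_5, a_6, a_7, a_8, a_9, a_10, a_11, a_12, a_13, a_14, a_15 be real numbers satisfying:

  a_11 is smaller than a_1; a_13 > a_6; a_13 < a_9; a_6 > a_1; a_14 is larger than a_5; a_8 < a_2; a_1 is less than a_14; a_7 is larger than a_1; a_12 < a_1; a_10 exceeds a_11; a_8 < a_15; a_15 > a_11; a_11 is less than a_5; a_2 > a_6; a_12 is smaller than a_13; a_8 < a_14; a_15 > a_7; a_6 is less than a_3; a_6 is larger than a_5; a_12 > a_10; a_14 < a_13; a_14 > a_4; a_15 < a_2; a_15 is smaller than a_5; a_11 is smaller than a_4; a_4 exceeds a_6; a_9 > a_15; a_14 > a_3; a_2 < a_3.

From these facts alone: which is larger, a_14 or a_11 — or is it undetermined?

Chaining the given relations: a_11 < a_10 < a_12 < a_1 < a_7 < a_15 < a_5 < a_6 < a_2 < a_3 < a_14.
So a_14 is larger.

a_14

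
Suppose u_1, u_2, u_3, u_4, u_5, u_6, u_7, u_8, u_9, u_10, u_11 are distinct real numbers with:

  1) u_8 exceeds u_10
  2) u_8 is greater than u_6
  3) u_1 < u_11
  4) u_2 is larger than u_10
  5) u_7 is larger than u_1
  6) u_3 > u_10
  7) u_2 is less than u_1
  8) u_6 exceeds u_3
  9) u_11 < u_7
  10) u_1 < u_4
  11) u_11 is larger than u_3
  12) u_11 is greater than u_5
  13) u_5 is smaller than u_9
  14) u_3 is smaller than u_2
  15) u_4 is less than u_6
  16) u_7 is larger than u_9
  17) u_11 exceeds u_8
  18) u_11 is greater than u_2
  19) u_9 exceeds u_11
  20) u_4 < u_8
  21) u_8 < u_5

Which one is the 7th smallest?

Chaining the given pairs: u_10 < u_3 < u_2 < u_1 < u_4 < u_6 < u_8 < u_5 < u_11 < u_9 < u_7.
The 7th smallest is u_8.

u_8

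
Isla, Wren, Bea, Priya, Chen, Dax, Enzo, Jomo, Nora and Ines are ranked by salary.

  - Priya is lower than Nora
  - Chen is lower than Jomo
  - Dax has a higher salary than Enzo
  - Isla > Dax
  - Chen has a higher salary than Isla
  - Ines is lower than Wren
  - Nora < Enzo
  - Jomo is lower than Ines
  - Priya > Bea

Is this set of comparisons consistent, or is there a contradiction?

Every relation is compatible with Bea < Priya < Nora < Enzo < Dax < Isla < Chen < Jomo < Ines < Wren; the set is consistent.

consistent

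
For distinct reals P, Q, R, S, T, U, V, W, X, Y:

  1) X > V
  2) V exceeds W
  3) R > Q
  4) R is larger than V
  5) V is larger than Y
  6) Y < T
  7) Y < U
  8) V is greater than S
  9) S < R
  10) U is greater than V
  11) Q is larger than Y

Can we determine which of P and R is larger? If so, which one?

Following every chain through R: below R we get W, Y, S, Q, V.
P is not reached, and no chain runs the other way from P to R.
So the given relations leave the order of R and P undetermined.

undetermined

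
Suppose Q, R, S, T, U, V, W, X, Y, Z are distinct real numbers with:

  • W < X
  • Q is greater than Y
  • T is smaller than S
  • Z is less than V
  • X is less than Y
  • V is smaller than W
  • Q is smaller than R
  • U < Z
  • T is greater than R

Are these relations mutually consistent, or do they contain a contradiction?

consistent

The single ordering U < Z < V < W < X < Y < Q < R < T < S satisfies every listed relation, so no contradiction arises.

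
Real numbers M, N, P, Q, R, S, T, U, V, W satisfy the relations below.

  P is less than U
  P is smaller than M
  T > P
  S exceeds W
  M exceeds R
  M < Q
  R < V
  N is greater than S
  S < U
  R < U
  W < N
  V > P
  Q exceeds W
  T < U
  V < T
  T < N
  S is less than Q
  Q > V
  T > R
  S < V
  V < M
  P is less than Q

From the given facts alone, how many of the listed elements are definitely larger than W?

From W the given relations immediately reach S, Q, N.
From those, V, U — 5 in total.
From those, M, T — 7 in total.
No other element is forced above W by the given relations, so the count is 7.

7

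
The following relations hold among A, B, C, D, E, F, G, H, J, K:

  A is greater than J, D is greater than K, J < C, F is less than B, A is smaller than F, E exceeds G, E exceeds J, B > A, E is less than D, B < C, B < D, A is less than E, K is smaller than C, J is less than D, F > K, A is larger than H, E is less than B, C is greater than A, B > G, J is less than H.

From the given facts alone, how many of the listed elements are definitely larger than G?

4

The elements the relations force above G are E, B, D, C — no chain reaches any other.
That is 4.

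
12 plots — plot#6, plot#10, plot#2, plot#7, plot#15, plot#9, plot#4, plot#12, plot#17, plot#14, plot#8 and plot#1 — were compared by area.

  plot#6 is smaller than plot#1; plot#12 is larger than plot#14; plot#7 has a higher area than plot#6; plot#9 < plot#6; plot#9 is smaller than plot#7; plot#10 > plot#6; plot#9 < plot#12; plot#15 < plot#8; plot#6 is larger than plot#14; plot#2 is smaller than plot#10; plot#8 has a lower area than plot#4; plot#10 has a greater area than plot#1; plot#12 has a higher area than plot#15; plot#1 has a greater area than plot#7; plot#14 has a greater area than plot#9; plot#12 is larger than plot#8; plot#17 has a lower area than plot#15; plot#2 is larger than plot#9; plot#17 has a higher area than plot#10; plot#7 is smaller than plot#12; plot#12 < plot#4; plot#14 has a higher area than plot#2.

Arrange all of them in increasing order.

plot#9 < plot#2 < plot#14 < plot#6 < plot#7 < plot#1 < plot#10 < plot#17 < plot#15 < plot#8 < plot#12 < plot#4

Nothing is placed below plot#9, so it is least; from there plot#9 < plot#2; plot#2 < plot#14; plot#14 < plot#6; plot#6 < plot#7; plot#7 < plot#1; plot#1 < plot#10; plot#10 < plot#17; plot#17 < plot#15; plot#15 < plot#8; plot#8 < plot#12; plot#12 < plot#4, each given directly.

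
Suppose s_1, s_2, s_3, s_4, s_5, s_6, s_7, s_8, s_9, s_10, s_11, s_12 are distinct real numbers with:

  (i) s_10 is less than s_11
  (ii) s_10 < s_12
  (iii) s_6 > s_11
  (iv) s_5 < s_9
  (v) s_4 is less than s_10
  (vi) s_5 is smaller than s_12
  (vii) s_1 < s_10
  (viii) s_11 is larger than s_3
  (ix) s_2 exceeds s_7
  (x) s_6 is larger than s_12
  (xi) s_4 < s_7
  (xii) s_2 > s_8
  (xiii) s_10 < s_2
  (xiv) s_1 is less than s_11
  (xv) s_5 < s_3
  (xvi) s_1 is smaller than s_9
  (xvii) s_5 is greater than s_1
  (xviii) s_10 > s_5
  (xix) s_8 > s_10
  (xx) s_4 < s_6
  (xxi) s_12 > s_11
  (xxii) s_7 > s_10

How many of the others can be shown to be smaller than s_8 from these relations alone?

4

The elements the relations force below s_8 are s_1, s_5, s_4, s_10 — no chain reaches any other.
That is 4.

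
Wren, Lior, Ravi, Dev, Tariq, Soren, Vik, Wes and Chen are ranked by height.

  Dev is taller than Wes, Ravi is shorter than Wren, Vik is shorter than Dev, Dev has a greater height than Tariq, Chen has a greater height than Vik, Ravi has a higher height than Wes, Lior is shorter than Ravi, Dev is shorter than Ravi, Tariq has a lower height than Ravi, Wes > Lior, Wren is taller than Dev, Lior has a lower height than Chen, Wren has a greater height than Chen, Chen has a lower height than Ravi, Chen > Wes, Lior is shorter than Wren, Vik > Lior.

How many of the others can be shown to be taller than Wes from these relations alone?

4

From Wes the given relations immediately reach Chen, Dev, Ravi.
From those, Wren — 4 in total.
Nothing else is reachable above Wes; 4 in all.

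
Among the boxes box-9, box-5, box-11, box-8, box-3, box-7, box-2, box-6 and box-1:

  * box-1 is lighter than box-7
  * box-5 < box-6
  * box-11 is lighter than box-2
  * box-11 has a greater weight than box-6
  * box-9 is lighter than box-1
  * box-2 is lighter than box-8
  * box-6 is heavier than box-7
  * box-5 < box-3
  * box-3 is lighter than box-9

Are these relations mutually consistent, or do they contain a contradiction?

The single ordering box-5 < box-3 < box-9 < box-1 < box-7 < box-6 < box-11 < box-2 < box-8 satisfies every listed relation, so no contradiction arises.

consistent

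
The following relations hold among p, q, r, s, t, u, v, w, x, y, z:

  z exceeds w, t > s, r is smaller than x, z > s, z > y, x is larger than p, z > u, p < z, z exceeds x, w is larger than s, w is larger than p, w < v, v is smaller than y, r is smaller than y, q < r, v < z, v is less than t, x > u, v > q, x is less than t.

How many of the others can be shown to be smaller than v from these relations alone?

Directly below v: q, w.
One step further: s, p (4 so far).
Nothing else is reachable below v; 4 in all.

4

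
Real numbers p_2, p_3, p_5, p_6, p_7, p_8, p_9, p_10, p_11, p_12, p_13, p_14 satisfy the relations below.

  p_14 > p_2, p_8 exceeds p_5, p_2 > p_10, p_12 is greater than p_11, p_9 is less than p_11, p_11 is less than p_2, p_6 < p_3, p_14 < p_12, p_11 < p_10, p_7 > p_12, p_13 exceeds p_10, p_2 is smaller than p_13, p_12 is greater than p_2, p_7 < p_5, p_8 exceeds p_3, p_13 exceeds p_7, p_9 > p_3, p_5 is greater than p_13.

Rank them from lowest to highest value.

Each adjacent pair is fixed by a given relation: p_6 < p_3; p_3 < p_9; p_9 < p_11; p_11 < p_10; p_10 < p_2; p_2 < p_14; p_14 < p_12; p_12 < p_7; p_7 < p_13; p_13 < p_5; p_5 < p_8. Chaining them end to end gives the full order.

p_6 < p_3 < p_9 < p_11 < p_10 < p_2 < p_14 < p_12 < p_7 < p_13 < p_5 < p_8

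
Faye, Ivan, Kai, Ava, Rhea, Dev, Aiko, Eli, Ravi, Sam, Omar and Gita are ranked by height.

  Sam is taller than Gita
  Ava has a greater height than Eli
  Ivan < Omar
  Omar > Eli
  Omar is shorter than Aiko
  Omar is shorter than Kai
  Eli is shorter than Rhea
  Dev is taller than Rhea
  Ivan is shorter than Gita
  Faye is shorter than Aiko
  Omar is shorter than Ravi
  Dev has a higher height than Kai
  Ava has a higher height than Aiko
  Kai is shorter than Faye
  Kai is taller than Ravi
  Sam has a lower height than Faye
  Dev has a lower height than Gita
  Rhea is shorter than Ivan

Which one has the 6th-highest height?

Piecing the relations together gives one ordering: Eli < Rhea < Ivan < Omar < Ravi < Kai < Dev < Gita < Sam < Faye < Aiko < Ava.
The 6th largest is Dev.

Dev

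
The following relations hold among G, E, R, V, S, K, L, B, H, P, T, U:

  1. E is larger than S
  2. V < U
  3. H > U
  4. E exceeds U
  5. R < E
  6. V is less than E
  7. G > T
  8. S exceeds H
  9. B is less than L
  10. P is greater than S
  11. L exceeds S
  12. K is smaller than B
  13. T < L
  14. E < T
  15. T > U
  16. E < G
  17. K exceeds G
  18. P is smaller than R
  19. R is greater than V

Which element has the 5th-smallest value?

The consecutive relations fix a unique order: V < U < H < S < P < R < E < T < G < K < B < L.
Counting 5 from the smallest end gives P.

P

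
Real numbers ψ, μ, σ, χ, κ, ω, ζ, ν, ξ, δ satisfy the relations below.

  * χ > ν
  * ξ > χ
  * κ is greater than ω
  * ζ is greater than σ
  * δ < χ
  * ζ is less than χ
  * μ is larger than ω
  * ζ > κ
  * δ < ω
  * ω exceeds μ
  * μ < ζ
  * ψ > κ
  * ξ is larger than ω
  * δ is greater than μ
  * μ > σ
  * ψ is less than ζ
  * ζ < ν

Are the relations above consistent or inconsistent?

We have ω < μ stated directly, yet also μ < δ < ω by chaining the others — so μ < ω. Contradiction.

inconsistent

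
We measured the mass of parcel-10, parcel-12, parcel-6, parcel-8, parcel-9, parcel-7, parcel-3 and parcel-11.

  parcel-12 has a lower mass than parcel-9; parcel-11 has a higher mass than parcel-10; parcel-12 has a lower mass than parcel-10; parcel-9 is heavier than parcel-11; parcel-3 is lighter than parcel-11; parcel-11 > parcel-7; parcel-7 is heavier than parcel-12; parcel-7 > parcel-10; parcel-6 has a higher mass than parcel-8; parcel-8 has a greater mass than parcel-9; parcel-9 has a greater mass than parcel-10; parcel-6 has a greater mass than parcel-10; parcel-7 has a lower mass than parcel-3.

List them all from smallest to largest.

parcel-12 < parcel-10 < parcel-7 < parcel-3 < parcel-11 < parcel-9 < parcel-8 < parcel-6

Nothing is placed below parcel-12, so it is least; from there parcel-12 < parcel-10; parcel-10 < parcel-7; parcel-7 < parcel-3; parcel-3 < parcel-11; parcel-11 < parcel-9; parcel-9 < parcel-8; parcel-8 < parcel-6, each given directly.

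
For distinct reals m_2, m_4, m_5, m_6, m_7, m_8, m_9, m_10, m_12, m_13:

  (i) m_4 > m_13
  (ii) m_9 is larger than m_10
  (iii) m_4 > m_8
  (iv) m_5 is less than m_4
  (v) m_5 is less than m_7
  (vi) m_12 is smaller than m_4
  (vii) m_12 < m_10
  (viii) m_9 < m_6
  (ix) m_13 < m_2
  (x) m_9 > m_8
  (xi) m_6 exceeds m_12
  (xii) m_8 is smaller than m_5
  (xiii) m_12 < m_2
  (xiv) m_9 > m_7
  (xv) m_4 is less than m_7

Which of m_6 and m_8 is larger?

m_6

Link the given pairs in sequence: m_8 < m_5; m_5 < m_4; m_4 < m_7; m_7 < m_9; m_9 < m_6.
Together: m_8 < m_5 < m_4 < m_7 < m_9 < m_6.
So m_8 < m_6; m_6 is the larger of the two.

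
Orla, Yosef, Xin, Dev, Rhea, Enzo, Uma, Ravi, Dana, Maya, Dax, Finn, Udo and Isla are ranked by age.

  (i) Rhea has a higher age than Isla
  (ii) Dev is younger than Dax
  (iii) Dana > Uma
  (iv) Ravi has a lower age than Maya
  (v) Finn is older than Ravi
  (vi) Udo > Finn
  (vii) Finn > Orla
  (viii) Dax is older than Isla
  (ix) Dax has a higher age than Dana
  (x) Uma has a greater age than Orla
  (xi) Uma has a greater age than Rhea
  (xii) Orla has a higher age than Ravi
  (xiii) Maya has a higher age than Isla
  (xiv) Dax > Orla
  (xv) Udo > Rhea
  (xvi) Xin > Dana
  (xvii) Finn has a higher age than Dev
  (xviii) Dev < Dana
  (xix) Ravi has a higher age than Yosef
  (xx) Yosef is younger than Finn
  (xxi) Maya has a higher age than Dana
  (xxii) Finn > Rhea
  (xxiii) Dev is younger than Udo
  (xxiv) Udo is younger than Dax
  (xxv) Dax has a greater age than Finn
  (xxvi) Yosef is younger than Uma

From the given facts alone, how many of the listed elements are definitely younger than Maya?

8

From Maya the given relations immediately reach Isla, Ravi, Dana.
From those, Dev, Yosef, Uma — 6 in total.
From those, Rhea, Orla — 8 in total.
No other element is forced below Maya by the given relations, so the count is 8.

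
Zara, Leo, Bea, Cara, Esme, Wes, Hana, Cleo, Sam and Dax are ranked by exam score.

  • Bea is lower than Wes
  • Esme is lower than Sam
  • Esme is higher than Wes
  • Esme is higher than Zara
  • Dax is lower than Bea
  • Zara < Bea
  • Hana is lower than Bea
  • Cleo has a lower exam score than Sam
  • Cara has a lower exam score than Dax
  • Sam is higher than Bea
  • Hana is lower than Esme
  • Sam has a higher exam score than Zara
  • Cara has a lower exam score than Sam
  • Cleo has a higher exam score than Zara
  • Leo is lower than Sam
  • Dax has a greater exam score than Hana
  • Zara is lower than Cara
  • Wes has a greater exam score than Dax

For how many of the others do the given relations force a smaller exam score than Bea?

4

Directly below Bea: Hana, Zara, Dax.
One step further: Cara (4 so far).
No other element is forced below Bea by the given relations, so the count is 4.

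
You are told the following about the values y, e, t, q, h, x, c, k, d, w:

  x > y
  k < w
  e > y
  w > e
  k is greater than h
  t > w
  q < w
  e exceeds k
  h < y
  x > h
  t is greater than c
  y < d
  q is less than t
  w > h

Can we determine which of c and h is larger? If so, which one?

undetermined

Following every chain through h: above h we get y, k, x, e, d, w, t.
c is not reached, and no chain runs the other way from c to h.
So the given relations leave the order of h and c undetermined.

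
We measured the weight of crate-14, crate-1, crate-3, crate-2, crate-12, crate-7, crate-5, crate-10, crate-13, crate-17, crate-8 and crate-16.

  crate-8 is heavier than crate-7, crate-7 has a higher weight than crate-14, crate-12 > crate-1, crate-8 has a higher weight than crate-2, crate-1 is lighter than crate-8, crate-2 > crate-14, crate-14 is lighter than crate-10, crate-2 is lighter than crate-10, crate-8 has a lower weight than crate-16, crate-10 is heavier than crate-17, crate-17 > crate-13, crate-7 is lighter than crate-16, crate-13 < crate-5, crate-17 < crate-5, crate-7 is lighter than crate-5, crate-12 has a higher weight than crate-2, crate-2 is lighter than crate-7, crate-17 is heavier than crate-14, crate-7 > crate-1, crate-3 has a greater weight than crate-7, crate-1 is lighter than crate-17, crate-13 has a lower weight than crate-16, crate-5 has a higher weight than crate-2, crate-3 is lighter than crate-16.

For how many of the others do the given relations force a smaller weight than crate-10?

From crate-10 the given relations immediately reach crate-14, crate-17, crate-2.
From those, crate-1, crate-13 — 5 in total.
No other element is forced below crate-10 by the given relations, so the count is 5.

5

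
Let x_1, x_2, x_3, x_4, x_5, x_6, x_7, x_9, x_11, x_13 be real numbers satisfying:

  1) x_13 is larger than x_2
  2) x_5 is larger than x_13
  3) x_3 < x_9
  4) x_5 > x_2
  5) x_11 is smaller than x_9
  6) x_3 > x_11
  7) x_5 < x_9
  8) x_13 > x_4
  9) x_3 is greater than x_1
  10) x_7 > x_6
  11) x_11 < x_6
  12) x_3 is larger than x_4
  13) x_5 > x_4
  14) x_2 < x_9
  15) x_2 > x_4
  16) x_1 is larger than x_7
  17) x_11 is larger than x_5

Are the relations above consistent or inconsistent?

consistent

The single ordering x_4 < x_2 < x_13 < x_5 < x_11 < x_6 < x_7 < x_1 < x_3 < x_9 satisfies every listed relation, so no contradiction arises.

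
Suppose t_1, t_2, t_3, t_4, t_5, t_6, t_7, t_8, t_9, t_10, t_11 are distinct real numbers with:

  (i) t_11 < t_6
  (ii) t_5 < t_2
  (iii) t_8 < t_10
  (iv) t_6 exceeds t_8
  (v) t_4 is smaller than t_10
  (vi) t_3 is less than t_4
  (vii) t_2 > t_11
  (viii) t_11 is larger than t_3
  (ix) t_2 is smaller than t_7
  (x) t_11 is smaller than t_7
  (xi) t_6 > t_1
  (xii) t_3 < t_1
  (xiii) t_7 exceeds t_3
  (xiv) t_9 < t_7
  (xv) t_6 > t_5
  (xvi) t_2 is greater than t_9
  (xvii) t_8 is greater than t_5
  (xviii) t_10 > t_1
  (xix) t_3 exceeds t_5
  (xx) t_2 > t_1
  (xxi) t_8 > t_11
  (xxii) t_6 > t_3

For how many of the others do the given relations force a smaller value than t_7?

From t_7 the given relations immediately reach t_3, t_9, t_11, t_2.
From those, t_5, t_1 — 6 in total.
No other element is forced below t_7 by the given relations, so the count is 6.

6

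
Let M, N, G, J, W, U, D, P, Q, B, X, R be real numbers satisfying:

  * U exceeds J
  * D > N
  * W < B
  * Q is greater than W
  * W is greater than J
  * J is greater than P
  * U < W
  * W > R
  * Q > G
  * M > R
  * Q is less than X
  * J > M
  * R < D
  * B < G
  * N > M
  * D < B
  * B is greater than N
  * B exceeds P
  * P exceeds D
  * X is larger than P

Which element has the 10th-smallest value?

G

Piecing the relations together gives one ordering: R < M < N < D < P < J < U < W < B < G < Q < X.
The 10th smallest is G.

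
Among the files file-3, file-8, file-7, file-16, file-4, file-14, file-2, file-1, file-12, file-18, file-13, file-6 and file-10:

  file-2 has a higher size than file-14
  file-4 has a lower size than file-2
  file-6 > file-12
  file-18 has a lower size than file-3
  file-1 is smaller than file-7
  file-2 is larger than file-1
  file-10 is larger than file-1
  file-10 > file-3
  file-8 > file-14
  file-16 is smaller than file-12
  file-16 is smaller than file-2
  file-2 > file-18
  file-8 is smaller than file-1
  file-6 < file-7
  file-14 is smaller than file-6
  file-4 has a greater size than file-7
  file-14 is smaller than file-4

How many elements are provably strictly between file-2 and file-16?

4

The relations place file-16 below file-2. An element lies strictly between them when it is forced above file-16 and also forced below file-2.
Above file-16: {file-12, file-6, file-7, file-4}. Below file-2: {file-12, file-18, file-14, file-8, file-6, file-1, file-7, file-4}.
Intersection: {file-12, file-6, file-7, file-4} — 4.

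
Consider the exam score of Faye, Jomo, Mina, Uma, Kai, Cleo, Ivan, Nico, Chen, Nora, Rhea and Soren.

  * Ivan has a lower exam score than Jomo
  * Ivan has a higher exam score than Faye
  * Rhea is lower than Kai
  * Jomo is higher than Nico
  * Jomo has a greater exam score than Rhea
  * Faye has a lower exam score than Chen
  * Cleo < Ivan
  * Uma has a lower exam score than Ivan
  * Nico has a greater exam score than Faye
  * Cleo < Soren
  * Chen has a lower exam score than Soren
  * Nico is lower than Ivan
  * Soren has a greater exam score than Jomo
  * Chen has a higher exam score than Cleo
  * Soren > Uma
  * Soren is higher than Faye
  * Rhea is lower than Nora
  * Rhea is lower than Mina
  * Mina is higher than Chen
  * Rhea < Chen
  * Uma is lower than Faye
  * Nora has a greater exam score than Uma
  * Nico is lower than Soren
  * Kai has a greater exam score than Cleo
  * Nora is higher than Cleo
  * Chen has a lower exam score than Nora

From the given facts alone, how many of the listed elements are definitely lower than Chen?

4

Directly below Chen: Faye, Rhea, Cleo.
One step further: Uma (4 so far).
Nothing else is reachable below Chen; 4 in all.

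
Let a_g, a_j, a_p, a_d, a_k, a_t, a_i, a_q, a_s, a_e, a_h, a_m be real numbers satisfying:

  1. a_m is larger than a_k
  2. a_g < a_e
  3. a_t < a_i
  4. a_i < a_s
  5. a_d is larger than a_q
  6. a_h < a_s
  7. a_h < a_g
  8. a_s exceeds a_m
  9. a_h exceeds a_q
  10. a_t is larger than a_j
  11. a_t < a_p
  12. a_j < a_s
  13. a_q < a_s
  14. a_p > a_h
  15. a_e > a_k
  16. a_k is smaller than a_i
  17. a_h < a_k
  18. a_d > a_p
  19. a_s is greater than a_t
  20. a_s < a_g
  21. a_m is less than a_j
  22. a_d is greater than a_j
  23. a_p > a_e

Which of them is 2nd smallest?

a_h

Piecing the relations together gives one ordering: a_q < a_h < a_k < a_m < a_j < a_t < a_i < a_s < a_g < a_e < a_p < a_d.
The 2nd smallest is a_h.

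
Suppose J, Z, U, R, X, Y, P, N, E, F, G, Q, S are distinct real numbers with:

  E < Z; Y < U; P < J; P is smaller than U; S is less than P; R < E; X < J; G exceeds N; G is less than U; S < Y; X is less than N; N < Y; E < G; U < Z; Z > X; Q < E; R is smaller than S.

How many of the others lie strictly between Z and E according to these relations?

2

The relations place E below Z. An element lies strictly between them when it is forced above E and also forced below Z.
Above E: {G, U}. Below Z: {X, R, Q, N, S, Y, P, G, U}.
Intersection: {G, U} — 2.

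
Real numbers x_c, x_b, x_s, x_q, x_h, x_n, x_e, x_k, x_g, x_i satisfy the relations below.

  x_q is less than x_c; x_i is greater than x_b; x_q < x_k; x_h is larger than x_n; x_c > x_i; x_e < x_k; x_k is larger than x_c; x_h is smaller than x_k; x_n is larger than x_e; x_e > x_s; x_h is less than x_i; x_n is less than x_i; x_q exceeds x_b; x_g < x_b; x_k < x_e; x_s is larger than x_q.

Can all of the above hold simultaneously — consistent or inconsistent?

inconsistent

Chaining the given relations yields x_e < x_n < x_h < x_i < x_c < x_k, so x_e < x_k. But one relation states x_k < x_e. These cannot both hold.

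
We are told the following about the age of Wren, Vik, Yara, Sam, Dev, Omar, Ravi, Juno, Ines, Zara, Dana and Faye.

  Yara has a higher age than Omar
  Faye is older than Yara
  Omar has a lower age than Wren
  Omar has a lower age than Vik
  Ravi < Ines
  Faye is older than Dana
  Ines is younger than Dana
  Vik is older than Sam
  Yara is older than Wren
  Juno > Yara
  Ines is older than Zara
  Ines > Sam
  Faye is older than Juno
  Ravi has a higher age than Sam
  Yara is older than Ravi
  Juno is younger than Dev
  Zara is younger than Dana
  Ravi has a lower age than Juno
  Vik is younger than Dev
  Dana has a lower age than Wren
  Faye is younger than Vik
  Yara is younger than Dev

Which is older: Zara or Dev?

Link the given pairs in sequence: Zara < Ines; Ines < Dana; Dana < Wren; Wren < Yara; Yara < Juno; Juno < Faye; Faye < Vik; Vik < Dev.
Together: Zara < Ines < Dana < Wren < Yara < Juno < Faye < Vik < Dev.
So Zara < Dev; Dev is the older of the two.

Dev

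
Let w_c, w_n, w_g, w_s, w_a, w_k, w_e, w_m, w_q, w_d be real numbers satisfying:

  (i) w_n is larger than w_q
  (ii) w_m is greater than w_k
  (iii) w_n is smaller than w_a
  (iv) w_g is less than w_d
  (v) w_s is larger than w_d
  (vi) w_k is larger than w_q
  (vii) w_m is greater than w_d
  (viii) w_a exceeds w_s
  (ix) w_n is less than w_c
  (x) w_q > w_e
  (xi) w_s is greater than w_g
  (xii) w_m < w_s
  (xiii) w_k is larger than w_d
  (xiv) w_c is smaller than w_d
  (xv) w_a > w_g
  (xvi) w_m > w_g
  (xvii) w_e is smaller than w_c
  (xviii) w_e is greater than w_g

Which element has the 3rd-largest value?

Chaining the given pairs: w_g < w_e < w_q < w_n < w_c < w_d < w_k < w_m < w_s < w_a.
The 3rd largest is w_m.

w_m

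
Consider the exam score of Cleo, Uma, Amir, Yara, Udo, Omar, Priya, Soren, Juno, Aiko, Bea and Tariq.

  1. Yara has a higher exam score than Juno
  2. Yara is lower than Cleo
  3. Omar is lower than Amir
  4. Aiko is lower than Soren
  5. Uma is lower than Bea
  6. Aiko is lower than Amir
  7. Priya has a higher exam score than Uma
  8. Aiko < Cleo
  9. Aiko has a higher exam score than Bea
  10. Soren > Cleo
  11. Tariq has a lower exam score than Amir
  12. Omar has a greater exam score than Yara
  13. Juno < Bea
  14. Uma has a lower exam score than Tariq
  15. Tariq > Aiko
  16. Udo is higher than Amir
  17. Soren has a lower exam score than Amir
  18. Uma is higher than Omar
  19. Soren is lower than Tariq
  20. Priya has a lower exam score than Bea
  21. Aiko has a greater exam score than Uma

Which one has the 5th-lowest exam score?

Piecing the relations together gives one ordering: Juno < Yara < Omar < Uma < Priya < Bea < Aiko < Cleo < Soren < Tariq < Amir < Udo.
Counting 5 from the smallest end gives Priya.

Priya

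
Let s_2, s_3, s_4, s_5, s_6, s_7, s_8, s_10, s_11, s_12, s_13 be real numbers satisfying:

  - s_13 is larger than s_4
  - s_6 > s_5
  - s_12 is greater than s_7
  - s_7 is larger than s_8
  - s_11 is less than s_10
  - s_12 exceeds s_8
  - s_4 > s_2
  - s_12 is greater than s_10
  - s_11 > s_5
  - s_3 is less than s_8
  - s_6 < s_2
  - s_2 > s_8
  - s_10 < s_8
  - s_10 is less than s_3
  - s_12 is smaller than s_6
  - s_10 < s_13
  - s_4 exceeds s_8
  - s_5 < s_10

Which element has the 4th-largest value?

s_6

The consecutive relations fix a unique order: s_5 < s_11 < s_10 < s_3 < s_8 < s_7 < s_12 < s_6 < s_2 < s_4 < s_13.
The 4th largest is s_6.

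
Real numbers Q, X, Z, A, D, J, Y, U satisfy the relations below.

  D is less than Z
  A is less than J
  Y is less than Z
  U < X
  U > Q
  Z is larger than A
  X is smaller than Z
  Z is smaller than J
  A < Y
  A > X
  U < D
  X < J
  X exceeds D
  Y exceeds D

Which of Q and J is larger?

J

The relevant relations are Q < U; U < D; D < X; X < A; A < Y; Y < Z; Z < J.
Chaining these gives Q < U < D < X < A < Y < Z < J.
So Q < J; J is the larger of the two.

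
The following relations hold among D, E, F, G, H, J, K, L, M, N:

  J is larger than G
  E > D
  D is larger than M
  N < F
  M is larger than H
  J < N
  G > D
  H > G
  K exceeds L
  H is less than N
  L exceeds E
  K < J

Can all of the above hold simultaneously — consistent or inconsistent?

Chaining the given relations yields G < H < M < D, so G < D. But one relation states D < G. These cannot both hold.

inconsistent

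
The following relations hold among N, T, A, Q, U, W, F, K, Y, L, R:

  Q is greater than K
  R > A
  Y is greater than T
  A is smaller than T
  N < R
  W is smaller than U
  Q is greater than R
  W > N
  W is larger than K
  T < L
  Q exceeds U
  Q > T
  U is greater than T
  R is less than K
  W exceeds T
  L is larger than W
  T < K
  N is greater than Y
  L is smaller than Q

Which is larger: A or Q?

A < T and T < Y give A < Y.
Then Y < N extends the chain to N.
With N < R: A < T < Y < N < R.
Then R < K extends the chain to K.
With K < W: A < T < Y < N < R < K < W.
With W < L: A < T < Y < N < R < K < W < L.
With L < Q: A < T < Y < N < R < K < W < L < Q.
So A < Q; Q is the larger of the two.

Q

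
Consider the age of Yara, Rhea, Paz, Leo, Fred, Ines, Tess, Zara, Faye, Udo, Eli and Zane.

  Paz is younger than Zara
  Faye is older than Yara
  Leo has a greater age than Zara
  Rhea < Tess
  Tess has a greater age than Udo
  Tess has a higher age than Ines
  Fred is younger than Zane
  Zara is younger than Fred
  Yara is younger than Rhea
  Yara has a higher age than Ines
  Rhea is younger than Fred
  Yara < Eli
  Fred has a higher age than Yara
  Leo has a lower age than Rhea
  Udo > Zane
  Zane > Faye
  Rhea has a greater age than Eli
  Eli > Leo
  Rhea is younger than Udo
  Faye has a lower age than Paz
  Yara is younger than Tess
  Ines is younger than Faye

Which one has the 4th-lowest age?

Paz

The consecutive relations fix a unique order: Ines < Yara < Faye < Paz < Zara < Leo < Eli < Rhea < Fred < Zane < Udo < Tess.
The 4th smallest is Paz.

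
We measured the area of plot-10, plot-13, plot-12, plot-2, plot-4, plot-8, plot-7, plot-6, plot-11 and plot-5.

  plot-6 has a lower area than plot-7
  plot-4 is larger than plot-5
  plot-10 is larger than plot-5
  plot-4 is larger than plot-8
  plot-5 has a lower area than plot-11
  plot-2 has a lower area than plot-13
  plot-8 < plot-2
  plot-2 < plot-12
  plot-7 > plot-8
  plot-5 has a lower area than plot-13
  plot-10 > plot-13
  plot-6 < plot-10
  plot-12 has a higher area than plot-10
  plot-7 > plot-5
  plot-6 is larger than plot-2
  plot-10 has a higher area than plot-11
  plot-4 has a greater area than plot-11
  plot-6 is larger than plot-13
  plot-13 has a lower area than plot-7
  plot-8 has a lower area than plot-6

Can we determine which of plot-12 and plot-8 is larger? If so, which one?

Following the relations from plot-8: plot-8 < plot-2 < plot-13 < plot-6 < plot-10 < plot-12.
So plot-12 is larger.

plot-12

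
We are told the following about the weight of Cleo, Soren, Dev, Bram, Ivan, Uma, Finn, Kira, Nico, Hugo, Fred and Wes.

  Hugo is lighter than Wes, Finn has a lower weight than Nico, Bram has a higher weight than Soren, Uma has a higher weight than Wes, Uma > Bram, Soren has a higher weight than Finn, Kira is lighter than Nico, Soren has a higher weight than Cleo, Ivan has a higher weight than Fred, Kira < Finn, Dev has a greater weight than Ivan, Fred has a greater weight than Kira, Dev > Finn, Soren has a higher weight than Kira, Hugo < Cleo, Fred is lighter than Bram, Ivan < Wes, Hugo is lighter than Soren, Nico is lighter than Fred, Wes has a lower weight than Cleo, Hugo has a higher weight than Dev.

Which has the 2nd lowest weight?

Chaining the given pairs: Kira < Finn < Nico < Fred < Ivan < Dev < Hugo < Wes < Cleo < Soren < Bram < Uma.
The 2nd smallest is Finn.

Finn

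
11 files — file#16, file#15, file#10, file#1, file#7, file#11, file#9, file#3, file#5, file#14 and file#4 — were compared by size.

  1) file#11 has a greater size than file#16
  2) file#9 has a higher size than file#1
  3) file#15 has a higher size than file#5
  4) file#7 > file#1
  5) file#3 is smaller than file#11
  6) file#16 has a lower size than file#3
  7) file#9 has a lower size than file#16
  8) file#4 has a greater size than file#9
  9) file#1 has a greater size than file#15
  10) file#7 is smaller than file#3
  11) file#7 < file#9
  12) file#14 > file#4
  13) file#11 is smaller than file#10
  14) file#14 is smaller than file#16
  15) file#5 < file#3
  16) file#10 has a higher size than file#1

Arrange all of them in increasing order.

The consecutive links are each given: file#5 < file#15; file#15 < file#1; file#1 < file#7; file#7 < file#9; file#9 < file#4; file#4 < file#14; file#14 < file#16; file#16 < file#3; file#3 < file#11; file#11 < file#10.

file#5 < file#15 < file#1 < file#7 < file#9 < file#4 < file#14 < file#16 < file#3 < file#11 < file#10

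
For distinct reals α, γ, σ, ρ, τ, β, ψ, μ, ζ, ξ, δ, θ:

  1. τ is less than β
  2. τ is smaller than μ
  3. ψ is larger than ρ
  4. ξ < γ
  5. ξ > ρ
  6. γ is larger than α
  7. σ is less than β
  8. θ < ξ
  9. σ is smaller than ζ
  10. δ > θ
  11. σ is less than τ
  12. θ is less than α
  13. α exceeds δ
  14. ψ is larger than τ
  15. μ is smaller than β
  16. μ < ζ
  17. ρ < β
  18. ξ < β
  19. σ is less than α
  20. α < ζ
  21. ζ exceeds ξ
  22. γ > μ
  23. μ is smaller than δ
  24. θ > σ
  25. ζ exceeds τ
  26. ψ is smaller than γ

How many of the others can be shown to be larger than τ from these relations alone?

Directly above τ: μ, ψ, ζ, β.
One step further: δ, γ (6 so far).
One step further: α (7 so far).
Nothing else is reachable above τ; 7 in all.

7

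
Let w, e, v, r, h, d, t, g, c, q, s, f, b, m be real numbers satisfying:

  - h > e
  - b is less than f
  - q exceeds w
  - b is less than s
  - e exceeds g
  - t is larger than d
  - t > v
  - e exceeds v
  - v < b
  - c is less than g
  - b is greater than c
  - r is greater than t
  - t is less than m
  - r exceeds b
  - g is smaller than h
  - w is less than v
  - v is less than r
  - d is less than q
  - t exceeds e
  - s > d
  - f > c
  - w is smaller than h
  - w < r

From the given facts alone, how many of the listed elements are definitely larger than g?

5

The elements the relations force above g are e, t, r, m, h — no chain reaches any other.
That is 5.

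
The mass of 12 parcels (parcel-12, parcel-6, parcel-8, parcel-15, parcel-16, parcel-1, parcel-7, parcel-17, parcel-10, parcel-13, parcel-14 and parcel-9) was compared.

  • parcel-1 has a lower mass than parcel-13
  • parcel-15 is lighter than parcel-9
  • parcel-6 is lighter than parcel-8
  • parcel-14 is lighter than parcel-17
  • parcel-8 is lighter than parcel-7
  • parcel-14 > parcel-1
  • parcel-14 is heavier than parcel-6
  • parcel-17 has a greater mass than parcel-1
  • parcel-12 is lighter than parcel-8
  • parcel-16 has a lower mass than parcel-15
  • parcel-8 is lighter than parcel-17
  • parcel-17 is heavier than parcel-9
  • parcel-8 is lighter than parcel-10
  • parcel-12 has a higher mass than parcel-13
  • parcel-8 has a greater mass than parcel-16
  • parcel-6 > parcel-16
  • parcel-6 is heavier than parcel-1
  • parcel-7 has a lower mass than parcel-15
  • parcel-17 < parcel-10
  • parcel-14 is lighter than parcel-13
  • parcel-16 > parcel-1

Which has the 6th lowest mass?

parcel-12

Piecing the relations together gives one ordering: parcel-1 < parcel-16 < parcel-6 < parcel-14 < parcel-13 < parcel-12 < parcel-8 < parcel-7 < parcel-15 < parcel-9 < parcel-17 < parcel-10.
Counting 6 from the smallest end gives parcel-12.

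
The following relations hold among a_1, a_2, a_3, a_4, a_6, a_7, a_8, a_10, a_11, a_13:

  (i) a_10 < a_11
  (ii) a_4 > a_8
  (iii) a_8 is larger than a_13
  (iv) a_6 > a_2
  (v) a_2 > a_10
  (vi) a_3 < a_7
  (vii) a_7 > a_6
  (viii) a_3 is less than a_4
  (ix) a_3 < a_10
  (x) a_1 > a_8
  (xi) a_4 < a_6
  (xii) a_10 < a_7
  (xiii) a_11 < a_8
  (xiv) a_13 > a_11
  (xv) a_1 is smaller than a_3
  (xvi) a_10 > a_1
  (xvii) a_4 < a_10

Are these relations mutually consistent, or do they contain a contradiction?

We have a_10 < a_11 stated directly, yet also a_11 < a_13 < a_8 < a_1 < a_3 < a_4 < a_10 by chaining the others — so a_11 < a_10. Contradiction.

inconsistent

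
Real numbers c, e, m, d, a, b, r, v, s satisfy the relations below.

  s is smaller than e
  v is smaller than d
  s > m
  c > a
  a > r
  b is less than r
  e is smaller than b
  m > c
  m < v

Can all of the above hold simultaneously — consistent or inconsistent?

We have m < s stated directly, yet also s < e < b < r < a < c < m by chaining the others — so s < m. Contradiction.

inconsistent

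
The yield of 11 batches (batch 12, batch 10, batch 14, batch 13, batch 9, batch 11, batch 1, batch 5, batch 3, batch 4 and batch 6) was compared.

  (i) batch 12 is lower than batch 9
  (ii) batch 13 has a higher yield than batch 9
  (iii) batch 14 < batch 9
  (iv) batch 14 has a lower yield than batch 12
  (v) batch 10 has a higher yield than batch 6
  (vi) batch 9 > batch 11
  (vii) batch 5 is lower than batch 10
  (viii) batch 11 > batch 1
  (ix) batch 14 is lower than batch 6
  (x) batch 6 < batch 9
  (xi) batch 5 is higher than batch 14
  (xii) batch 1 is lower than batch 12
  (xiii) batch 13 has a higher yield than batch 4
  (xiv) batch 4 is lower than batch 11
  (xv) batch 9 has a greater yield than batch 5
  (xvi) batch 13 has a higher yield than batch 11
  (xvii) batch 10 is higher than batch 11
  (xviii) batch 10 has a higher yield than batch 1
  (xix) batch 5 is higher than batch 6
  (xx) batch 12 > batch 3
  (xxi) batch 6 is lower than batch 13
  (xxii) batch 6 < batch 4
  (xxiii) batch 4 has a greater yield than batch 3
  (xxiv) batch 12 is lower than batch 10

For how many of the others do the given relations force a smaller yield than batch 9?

The elements the relations force below batch 9 are batch 3, batch 14, batch 6, batch 1, batch 4, batch 11, batch 5, batch 12 — no chain reaches any other.
That is 8.

8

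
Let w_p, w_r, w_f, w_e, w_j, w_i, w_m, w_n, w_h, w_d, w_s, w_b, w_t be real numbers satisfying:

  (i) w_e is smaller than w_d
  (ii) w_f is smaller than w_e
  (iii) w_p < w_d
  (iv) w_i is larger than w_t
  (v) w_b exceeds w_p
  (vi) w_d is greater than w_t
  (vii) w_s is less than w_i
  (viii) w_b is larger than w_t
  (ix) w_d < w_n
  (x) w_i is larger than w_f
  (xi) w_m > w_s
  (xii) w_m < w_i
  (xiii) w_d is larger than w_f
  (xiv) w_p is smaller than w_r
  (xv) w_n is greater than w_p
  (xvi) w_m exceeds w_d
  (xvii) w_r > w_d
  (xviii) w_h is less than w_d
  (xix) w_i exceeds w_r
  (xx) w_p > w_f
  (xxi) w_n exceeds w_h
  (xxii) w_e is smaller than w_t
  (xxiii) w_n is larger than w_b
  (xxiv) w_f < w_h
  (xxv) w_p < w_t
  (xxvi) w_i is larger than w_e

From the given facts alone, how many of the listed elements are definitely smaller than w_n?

7

The elements the relations force below w_n are w_f, w_e, w_p, w_t, w_h, w_d, w_b — no chain reaches any other.
That is 7.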